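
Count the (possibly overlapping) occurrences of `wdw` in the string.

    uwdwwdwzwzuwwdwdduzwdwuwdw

Sliding a length-3 window over the 26 characters (24 positions):
  position 2–4: wdw
  position 5–7: wdw
  position 13–15: wdw
  position 20–22: wdw
  position 24–26: wdw

5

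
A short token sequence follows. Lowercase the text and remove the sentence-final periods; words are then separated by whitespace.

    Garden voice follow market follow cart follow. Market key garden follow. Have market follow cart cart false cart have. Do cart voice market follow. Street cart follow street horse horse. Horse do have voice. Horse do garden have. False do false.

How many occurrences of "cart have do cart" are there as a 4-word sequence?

Scanning the 38 overlapping 4-gram windows for "cart have do cart":
  position 18–21: cart have do cart

1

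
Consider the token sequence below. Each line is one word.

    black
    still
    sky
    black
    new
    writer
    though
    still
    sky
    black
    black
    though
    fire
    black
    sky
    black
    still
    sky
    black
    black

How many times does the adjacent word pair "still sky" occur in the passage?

Scanning the 19 overlapping bigram windows for "still sky":
  position 2–3: still sky
  position 8–9: still sky
  position 17–18: still sky

3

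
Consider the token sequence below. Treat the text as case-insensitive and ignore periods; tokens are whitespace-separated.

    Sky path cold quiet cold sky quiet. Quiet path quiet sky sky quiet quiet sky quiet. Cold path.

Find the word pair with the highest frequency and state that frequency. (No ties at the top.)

"sky quiet", 3 times

Bigram frequencies (highest first):
  sky quiet: 3
  quiet cold: 2
  quiet quiet: 2
  quiet sky: 2
  sky path: 1
  path cold: 1
  … (6 more, each ≤ 1)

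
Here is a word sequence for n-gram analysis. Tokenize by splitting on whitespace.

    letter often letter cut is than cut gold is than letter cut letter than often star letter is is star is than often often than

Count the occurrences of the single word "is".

5

Scanning the 25 tokens for "is":
  position 5: is
  position 9: is
  position 18: is
  position 19: is
  position 21: is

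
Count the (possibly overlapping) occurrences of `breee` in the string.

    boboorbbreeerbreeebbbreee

3

Sliding a length-5 window over the 25 characters (21 positions):
  position 8–12: breee
  position 14–18: breee
  position 21–25: breee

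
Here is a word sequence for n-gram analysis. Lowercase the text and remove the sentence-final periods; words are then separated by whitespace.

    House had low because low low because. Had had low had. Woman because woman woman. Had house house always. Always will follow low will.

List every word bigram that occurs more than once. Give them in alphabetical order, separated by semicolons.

had low; low because

Bigram counts meeting the condition (more than once):
  had low: 2
  low because: 2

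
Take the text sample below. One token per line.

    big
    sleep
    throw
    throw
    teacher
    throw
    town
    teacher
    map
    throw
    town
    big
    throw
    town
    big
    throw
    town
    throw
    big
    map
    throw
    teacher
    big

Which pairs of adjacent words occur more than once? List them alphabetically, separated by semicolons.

Bigram counts meeting the condition (more than once):
  big throw: 2
  map throw: 2
  throw teacher: 2
  throw town: 4
  town big: 2

big throw; map throw; throw teacher; throw town; town big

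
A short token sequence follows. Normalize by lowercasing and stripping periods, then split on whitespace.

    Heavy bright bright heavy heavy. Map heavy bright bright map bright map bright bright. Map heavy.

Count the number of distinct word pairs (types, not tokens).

8

16 tokens → 15 bigram windows in total.
Repeated bigrams (each contributes count−1 duplicates):
  bright bright: 3
  bright map: 3
  heavy bright: 2
  map bright: 2
  map heavy: 2
7 duplicate windows → 15 − 7 = 8 distinct.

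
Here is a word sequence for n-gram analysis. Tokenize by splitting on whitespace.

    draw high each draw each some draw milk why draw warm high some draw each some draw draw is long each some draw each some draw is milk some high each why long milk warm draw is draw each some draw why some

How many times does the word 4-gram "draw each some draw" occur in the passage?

Scanning the 40 overlapping 4-gram windows for "draw each some draw":
  position 4–7: draw each some draw
  position 14–17: draw each some draw
  position 23–26: draw each some draw
  position 38–41: draw each some draw

4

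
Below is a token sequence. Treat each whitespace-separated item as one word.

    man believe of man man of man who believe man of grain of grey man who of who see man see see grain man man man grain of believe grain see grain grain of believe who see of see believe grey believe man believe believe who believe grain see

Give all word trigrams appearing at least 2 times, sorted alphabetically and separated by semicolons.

Trigram counts meeting the condition (at least 2 times):
  believe grain see: 2
  grain of believe: 2

believe grain see; grain of believe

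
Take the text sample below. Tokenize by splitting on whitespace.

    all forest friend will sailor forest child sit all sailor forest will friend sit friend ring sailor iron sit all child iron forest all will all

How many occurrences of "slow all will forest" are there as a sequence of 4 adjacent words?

Scanning the 23 overlapping 4-gram windows for "slow all will forest":
  (none found)

0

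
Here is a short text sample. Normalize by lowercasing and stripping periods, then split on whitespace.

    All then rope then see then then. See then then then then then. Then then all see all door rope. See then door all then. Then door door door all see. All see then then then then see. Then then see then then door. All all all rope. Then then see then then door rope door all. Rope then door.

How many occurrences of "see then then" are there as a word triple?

6

Scanning the 58 overlapping trigram windows for "see then then":
  position 5–7: see then then
  position 8–10: see then then
  position 33–35: see then then
  position 38–40: see then then
  position 41–43: see then then
  position 51–53: see then then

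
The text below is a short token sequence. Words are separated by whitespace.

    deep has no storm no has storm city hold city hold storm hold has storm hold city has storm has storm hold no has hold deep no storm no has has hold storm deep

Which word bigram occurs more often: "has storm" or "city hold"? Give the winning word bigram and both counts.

"has storm" (4 vs 2)

"has storm": 4 occurrences
"city hold": 2 occurrences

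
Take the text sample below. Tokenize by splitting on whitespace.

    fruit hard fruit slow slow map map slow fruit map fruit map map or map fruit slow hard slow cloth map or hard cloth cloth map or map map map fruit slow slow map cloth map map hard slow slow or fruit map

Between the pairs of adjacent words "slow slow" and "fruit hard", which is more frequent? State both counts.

"slow slow" (3 vs 1)

"slow slow": 3 occurrences
"fruit hard": 1 occurrence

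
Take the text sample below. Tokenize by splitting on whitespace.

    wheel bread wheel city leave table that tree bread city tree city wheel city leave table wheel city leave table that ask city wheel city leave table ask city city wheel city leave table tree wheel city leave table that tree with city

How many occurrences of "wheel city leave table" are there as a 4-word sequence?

Scanning the 40 overlapping 4-gram windows for "wheel city leave table":
  position 3–6: wheel city leave table
  position 13–16: wheel city leave table
  position 17–20: wheel city leave table
  position 24–27: wheel city leave table
  position 31–34: wheel city leave table
  position 36–39: wheel city leave table

6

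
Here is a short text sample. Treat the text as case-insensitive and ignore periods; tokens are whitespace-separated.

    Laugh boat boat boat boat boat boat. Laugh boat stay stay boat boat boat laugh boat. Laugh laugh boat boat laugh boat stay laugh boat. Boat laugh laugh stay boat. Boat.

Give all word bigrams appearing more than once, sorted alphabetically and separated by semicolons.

Bigram counts meeting the condition (more than once):
  boat boat: 10
  boat laugh: 5
  boat stay: 2
  laugh boat: 6
  laugh laugh: 2
  stay boat: 2

boat boat; boat laugh; boat stay; laugh boat; laugh laugh; stay boat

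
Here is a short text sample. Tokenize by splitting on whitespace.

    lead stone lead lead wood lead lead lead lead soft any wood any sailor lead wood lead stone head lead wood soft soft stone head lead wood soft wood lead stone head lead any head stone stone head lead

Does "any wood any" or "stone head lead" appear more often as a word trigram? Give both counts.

"stone head lead" (4 vs 1)

"any wood any": 1 occurrence
"stone head lead": 4 occurrences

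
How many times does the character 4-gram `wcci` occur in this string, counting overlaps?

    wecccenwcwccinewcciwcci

3

Sliding a length-4 window over the 23 characters (20 positions):
  position 10–13: wcci
  position 16–19: wcci
  position 20–23: wcci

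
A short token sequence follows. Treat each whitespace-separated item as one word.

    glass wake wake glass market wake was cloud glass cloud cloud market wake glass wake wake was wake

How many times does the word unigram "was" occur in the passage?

Scanning the 18 tokens for "was":
  position 7: was
  position 17: was

2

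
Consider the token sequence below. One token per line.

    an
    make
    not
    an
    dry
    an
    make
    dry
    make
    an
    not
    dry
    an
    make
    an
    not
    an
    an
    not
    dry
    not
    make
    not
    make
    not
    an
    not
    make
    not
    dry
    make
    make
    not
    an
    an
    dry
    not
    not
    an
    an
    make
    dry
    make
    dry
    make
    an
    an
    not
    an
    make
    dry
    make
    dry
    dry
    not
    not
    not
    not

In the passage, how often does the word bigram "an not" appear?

5

Scanning the 57 overlapping bigram windows for "an not":
  position 10–11: an not
  position 15–16: an not
  position 18–19: an not
  position 26–27: an not
  position 47–48: an not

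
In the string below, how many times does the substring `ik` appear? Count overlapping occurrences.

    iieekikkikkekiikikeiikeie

5

Sliding a length-2 window over the 25 characters (24 positions):
  position 6–7: ik
  position 9–10: ik
  position 15–16: ik
  position 17–18: ik
  position 21–22: ik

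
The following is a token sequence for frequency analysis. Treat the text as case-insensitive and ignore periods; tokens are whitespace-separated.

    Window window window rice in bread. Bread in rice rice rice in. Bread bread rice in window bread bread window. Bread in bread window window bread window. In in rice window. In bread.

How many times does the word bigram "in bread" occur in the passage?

Scanning the 32 overlapping bigram windows for "in bread":
  position 5–6: in bread
  position 12–13: in bread
  position 22–23: in bread
  position 32–33: in bread

4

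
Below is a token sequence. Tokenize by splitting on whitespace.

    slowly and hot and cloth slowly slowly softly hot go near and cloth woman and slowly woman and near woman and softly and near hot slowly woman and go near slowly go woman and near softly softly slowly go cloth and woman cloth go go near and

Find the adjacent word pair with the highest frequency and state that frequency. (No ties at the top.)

Bigram frequencies (highest first):
  woman and: 5
  go near: 3
  and near: 3
  and cloth: 2
  near and: 2
  slowly woman: 2
  … (28 more, each ≤ 2)

"woman and", 5 times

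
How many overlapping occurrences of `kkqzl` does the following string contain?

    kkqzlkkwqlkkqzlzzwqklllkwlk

2

Sliding a length-5 window over the 27 characters (23 positions):
  position 1–5: kkqzl
  position 11–15: kkqzl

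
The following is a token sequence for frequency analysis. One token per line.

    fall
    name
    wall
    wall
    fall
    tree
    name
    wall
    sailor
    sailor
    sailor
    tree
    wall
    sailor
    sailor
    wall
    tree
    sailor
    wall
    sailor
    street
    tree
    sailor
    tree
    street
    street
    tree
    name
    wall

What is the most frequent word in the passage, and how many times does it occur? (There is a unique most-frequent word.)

Unigram frequencies (highest first):
  sailor: 8
  wall: 7
  tree: 6
  name: 3
  street: 3
  fall: 2

"sailor", 8 times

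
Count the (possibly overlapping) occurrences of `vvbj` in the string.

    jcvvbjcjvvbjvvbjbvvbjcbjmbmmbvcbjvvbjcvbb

Sliding a length-4 window over the 41 characters (38 positions):
  position 3–6: vvbj
  position 9–12: vvbj
  position 13–16: vvbj
  position 18–21: vvbj
  position 34–37: vvbj

5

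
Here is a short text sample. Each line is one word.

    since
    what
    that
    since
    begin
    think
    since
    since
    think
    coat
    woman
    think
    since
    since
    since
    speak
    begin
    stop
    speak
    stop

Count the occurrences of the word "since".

7

Scanning the 20 tokens for "since":
  position 1: since
  position 4: since
  position 7: since
  position 8: since
  position 13: since
  position 14: since
  position 15: since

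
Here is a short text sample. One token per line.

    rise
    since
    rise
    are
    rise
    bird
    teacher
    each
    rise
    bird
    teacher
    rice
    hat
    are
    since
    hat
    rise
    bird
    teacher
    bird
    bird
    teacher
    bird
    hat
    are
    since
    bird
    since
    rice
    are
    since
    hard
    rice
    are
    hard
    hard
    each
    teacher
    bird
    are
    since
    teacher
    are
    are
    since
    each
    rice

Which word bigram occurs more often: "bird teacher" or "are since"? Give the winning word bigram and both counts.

"bird teacher": 4 occurrences
"are since": 5 occurrences

"are since" (5 vs 4)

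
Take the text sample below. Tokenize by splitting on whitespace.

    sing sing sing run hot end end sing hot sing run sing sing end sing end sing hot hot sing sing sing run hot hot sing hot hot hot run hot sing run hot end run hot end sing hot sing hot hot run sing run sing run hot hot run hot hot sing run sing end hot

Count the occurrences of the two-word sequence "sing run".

Scanning the 57 overlapping bigram windows for "sing run":
  position 3–4: sing run
  position 10–11: sing run
  position 22–23: sing run
  position 32–33: sing run
  position 45–46: sing run
  position 47–48: sing run
  position 54–55: sing run

7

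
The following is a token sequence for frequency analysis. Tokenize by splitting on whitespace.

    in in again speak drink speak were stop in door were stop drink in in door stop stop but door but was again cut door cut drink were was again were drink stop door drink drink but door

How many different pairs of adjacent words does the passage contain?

32

38 tokens → 37 bigram windows in total.
Repeated bigrams (each contributes count−1 duplicates):
  but door: 2
  in door: 2
  in in: 2
  was again: 2
  were stop: 2
5 duplicate windows → 37 − 5 = 32 distinct.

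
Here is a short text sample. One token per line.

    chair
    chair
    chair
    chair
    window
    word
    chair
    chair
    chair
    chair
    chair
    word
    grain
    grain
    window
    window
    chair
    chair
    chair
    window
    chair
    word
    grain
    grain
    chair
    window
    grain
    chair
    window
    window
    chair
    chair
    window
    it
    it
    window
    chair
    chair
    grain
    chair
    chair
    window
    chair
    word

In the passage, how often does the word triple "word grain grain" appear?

2

Scanning the 42 overlapping trigram windows for "word grain grain":
  position 12–14: word grain grain
  position 22–24: word grain grain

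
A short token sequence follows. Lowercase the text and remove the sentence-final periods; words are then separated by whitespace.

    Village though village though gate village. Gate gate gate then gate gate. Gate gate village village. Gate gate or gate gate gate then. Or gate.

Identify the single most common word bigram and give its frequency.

Bigram frequencies (highest first):
  gate gate: 8
  village though: 2
  gate village: 2
  village gate: 2
  gate then: 2
  or gate: 2
  … (6 more, each ≤ 1)

"gate gate", 8 times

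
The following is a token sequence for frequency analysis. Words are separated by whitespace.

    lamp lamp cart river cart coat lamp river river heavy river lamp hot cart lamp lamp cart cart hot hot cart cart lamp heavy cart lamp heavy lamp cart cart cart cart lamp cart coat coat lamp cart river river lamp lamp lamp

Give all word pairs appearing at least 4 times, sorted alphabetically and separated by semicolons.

Bigram counts meeting the condition (at least 4 times):
  cart cart: 5
  cart lamp: 4
  lamp cart: 5
  lamp lamp: 4

cart cart; cart lamp; lamp cart; lamp lamp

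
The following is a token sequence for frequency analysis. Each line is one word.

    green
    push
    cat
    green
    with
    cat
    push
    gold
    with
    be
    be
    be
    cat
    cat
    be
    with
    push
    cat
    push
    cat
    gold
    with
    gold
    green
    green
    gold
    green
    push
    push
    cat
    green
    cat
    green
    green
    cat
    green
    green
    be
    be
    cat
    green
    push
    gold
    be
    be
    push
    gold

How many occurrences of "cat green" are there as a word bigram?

Scanning the 46 overlapping bigram windows for "cat green":
  position 3–4: cat green
  position 30–31: cat green
  position 32–33: cat green
  position 35–36: cat green
  position 40–41: cat green

5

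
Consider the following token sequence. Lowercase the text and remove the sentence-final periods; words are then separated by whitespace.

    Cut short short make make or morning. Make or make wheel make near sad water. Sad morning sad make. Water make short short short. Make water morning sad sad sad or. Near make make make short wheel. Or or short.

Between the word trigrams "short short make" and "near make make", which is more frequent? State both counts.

"short short make" (2 vs 1)

"short short make": 2 occurrences
"near make make": 1 occurrence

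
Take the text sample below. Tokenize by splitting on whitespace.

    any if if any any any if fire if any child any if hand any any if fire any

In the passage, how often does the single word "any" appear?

9

Scanning the 19 tokens for "any":
  position 1: any
  position 4: any
  position 5: any
  position 6: any
  position 10: any
  position 12: any
  position 15: any
  position 16: any
  position 19: any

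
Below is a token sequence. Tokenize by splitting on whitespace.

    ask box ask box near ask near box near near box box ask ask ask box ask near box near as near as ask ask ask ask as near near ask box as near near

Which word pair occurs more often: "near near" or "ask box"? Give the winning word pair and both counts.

"ask box" (4 vs 3)

"near near": 3 occurrences
"ask box": 4 occurrences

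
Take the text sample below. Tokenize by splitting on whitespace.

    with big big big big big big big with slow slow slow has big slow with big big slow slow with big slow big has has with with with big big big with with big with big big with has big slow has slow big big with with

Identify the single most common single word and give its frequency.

Unigram frequencies (highest first):
  big: 21
  with: 13
  slow: 9
  has: 5

"big", 21 times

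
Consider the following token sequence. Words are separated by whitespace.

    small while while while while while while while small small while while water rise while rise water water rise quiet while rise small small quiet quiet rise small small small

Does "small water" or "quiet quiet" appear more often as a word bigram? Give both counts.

"small water": 0 occurrences
"quiet quiet": 1 occurrence

"quiet quiet" (1 vs 0)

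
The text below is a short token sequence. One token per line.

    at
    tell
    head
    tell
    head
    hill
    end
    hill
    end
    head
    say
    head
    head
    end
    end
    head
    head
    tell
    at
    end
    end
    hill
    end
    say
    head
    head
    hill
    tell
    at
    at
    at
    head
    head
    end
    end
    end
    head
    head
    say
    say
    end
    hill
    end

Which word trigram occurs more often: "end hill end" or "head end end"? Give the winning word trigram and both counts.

"end hill end" (3 vs 2)

"end hill end": 3 occurrences
"head end end": 2 occurrences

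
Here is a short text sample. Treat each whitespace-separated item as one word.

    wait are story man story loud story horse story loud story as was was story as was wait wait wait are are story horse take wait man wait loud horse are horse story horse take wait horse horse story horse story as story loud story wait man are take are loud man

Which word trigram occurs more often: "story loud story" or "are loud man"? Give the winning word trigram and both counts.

"story loud story": 3 occurrences
"are loud man": 1 occurrence

"story loud story" (3 vs 1)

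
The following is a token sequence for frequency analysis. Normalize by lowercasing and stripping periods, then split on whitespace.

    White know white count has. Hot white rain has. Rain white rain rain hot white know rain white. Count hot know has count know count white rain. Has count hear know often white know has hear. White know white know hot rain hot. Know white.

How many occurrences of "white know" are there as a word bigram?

5

Scanning the 44 overlapping bigram windows for "white know":
  position 1–2: white know
  position 15–16: white know
  position 33–34: white know
  position 37–38: white know
  position 39–40: white know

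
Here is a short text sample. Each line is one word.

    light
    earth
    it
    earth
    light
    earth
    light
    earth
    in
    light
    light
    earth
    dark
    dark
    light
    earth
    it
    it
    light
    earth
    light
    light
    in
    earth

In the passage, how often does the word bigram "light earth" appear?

6

Scanning the 23 overlapping bigram windows for "light earth":
  position 1–2: light earth
  position 5–6: light earth
  position 7–8: light earth
  position 11–12: light earth
  position 15–16: light earth
  position 19–20: light earth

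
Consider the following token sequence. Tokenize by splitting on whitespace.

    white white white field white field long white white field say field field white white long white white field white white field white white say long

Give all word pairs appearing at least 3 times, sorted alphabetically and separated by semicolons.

field white; white field; white white

Bigram counts meeting the condition (at least 3 times):
  field white: 4
  white field: 5
  white white: 7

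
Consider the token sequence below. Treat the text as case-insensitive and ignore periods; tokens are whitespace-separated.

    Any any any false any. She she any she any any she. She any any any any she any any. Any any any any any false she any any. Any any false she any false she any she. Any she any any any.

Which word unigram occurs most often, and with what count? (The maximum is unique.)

Unigram frequencies (highest first):
  any: 28
  she: 11
  false: 4

"any", 28 times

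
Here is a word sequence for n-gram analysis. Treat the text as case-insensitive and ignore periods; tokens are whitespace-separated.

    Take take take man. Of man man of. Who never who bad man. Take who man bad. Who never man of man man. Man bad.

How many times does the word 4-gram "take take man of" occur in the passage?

1

Scanning the 22 overlapping 4-gram windows for "take take man of":
  position 2–5: take take man of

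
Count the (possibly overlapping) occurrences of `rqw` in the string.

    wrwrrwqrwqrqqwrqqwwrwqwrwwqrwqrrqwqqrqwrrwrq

2

Sliding a length-3 window over the 44 characters (42 positions):
  position 32–34: rqw
  position 37–39: rqw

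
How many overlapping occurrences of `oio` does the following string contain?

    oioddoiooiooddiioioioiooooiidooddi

6

Sliding a length-3 window over the 34 characters (32 positions):
  position 1–3: oio
  position 6–8: oio
  position 9–11: oio
  position 17–19: oio
  position 19–21: oio
  position 21–23: oio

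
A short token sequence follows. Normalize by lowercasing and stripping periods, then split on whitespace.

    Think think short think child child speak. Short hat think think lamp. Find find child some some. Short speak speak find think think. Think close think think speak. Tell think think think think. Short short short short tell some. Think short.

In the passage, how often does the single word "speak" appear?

4

Scanning the 41 tokens for "speak":
  position 7: speak
  position 19: speak
  position 20: speak
  position 28: speak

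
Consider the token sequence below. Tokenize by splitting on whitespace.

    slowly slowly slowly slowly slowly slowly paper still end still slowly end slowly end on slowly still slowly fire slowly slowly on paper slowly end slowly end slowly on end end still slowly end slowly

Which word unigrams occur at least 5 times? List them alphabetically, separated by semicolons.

Unigram counts meeting the condition (at least 5 times):
  end: 8
  slowly: 17

end; slowly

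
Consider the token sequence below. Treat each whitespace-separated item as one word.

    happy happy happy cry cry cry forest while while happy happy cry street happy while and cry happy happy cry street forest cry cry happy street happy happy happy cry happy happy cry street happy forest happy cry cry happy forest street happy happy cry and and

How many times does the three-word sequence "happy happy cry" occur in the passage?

6

Scanning the 45 overlapping trigram windows for "happy happy cry":
  position 2–4: happy happy cry
  position 10–12: happy happy cry
  position 18–20: happy happy cry
  position 28–30: happy happy cry
  position 31–33: happy happy cry
  position 43–45: happy happy cry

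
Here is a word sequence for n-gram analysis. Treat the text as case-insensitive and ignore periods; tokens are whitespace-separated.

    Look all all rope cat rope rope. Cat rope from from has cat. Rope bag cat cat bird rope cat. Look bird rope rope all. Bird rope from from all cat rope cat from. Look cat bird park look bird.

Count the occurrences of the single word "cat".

9

Scanning the 40 tokens for "cat":
  position 5: cat
  position 8: cat
  position 13: cat
  position 16: cat
  position 17: cat
  position 20: cat
  position 31: cat
  position 33: cat
  position 36: cat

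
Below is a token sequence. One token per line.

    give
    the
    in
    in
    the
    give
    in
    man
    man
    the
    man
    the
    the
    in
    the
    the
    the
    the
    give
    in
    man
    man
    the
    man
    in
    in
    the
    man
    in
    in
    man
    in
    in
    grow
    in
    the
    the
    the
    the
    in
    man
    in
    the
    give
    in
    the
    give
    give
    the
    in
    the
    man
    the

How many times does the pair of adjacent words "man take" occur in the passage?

0

Scanning the 52 overlapping bigram windows for "man take":
  (none found)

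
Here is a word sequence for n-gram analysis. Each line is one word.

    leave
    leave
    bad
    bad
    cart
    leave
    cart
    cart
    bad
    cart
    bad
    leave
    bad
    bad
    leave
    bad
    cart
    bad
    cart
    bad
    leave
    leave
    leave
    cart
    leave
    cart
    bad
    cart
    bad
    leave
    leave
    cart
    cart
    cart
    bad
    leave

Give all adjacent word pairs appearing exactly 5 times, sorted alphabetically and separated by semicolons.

Bigram counts meeting the condition (exactly 5 times):
  bad cart: 5
  bad leave: 5

bad cart; bad leave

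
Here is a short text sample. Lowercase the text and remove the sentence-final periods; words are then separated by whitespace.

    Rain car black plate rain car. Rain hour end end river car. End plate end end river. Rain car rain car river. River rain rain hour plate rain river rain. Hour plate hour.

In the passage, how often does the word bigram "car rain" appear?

2

Scanning the 32 overlapping bigram windows for "car rain":
  position 6–7: car rain
  position 19–20: car rain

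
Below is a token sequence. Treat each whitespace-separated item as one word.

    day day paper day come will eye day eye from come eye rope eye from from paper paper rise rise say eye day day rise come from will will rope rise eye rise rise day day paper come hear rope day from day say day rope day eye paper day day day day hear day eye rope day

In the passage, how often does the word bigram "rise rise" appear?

2

Scanning the 57 overlapping bigram windows for "rise rise":
  position 19–20: rise rise
  position 33–34: rise rise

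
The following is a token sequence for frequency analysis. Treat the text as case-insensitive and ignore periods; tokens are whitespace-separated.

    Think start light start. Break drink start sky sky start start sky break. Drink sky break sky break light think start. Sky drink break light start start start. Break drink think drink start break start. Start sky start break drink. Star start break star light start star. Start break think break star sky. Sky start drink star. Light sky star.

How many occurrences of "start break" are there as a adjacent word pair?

6

Scanning the 59 overlapping bigram windows for "start break":
  position 4–5: start break
  position 28–29: start break
  position 33–34: start break
  position 38–39: start break
  position 42–43: start break
  position 48–49: start break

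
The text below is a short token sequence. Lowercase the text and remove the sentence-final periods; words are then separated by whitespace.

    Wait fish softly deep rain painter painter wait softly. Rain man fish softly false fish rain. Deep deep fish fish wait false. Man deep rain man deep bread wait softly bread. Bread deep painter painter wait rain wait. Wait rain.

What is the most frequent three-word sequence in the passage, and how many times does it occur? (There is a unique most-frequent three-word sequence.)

Trigram frequencies (highest first):
  painter painter wait: 2
  wait fish softly: 1
  fish softly deep: 1
  softly deep rain: 1
  deep rain painter: 1
  rain painter painter: 1
  … (31 more, each ≤ 1)

"painter painter wait", 2 times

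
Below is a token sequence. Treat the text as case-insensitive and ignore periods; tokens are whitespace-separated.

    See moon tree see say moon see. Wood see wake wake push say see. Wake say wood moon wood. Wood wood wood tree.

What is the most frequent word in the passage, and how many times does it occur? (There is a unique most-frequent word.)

Unigram frequencies (highest first):
  wood: 6
  see: 5
  moon: 3
  say: 3
  wake: 3
  tree: 2
  … (1 more, each ≤ 1)

"wood", 6 times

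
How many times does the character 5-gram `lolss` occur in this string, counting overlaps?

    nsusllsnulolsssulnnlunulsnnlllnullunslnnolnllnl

Sliding a length-5 window over the 47 characters (43 positions):
  position 10–14: lolss

1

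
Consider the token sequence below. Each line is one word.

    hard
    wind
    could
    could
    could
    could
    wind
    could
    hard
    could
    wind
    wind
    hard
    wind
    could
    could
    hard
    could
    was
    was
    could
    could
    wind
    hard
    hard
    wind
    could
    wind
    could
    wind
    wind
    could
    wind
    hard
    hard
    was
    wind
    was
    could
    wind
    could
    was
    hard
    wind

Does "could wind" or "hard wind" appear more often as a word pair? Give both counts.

"could wind": 7 occurrences
"hard wind": 4 occurrences

"could wind" (7 vs 4)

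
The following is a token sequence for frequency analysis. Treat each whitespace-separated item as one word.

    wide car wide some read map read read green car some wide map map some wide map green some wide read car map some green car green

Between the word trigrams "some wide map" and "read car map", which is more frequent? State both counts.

"some wide map": 2 occurrences
"read car map": 1 occurrence

"some wide map" (2 vs 1)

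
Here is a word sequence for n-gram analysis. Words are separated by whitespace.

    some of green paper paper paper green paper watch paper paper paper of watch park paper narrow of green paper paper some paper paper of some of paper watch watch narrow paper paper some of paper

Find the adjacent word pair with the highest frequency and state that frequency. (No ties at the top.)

"paper paper", 7 times

Bigram frequencies (highest first):
  paper paper: 7
  some of: 3
  green paper: 3
  of green: 2
  paper watch: 2
  paper of: 2
  … (14 more, each ≤ 2)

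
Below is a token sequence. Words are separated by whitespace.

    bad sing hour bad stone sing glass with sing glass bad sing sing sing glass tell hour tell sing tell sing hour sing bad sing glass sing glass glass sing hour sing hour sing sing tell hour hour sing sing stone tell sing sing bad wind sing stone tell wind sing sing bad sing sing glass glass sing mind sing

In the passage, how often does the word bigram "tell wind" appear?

1

Scanning the 59 overlapping bigram windows for "tell wind":
  position 49–50: tell wind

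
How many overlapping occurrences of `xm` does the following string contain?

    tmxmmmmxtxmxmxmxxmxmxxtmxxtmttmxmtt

Sliding a length-2 window over the 35 characters (34 positions):
  position 3–4: xm
  position 10–11: xm
  position 12–13: xm
  position 14–15: xm
  position 17–18: xm
  position 19–20: xm
  position 32–33: xm

7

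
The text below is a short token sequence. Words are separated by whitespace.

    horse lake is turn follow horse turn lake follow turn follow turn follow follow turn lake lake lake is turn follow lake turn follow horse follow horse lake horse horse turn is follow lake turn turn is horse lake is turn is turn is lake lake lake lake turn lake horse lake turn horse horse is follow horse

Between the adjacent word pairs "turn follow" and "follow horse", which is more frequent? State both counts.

"turn follow": 5 occurrences
"follow horse": 4 occurrences

"turn follow" (5 vs 4)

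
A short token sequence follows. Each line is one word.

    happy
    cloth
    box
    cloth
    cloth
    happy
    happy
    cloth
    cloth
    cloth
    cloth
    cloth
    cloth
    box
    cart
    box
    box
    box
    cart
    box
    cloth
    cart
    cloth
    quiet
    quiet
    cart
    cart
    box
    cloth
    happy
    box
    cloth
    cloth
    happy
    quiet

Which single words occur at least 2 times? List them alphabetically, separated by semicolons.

box; cart; cloth; happy; quiet

Unigram counts meeting the condition (at least 2 times):
  box: 8
  cart: 5
  cloth: 14
  happy: 5
  quiet: 3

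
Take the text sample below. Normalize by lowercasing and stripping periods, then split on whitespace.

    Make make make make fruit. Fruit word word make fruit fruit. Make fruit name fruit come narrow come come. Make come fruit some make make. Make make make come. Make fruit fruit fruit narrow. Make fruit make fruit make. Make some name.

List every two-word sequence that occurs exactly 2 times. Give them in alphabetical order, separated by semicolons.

come make; make come

Bigram counts meeting the condition (exactly 2 times):
  come make: 2
  make come: 2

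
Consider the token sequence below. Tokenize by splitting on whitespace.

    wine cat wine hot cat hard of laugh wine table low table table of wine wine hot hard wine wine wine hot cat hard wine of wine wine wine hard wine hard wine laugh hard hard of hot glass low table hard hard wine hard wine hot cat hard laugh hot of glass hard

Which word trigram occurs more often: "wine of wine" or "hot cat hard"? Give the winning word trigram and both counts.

"wine of wine": 1 occurrence
"hot cat hard": 3 occurrences

"hot cat hard" (3 vs 1)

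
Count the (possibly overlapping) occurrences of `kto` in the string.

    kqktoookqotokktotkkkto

Sliding a length-3 window over the 22 characters (20 positions):
  position 3–5: kto
  position 14–16: kto
  position 20–22: kto

3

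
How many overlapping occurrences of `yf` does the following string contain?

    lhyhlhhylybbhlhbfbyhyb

0

Sliding a length-2 window over the 22 characters (21 positions):
  (no match at any position)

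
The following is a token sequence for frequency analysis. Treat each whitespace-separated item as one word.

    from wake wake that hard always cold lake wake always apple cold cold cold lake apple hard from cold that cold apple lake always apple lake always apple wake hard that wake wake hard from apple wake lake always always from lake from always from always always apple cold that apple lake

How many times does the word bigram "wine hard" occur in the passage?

Scanning the 51 overlapping bigram windows for "wine hard":
  (none found)

0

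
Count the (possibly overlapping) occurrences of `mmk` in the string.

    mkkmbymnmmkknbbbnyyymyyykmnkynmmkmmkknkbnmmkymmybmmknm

5

Sliding a length-3 window over the 54 characters (52 positions):
  position 9–11: mmk
  position 31–33: mmk
  position 34–36: mmk
  position 42–44: mmk
  position 50–52: mmk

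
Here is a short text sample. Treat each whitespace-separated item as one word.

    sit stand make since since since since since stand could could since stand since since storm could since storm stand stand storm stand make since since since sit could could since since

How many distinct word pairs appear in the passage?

16

32 tokens → 31 bigram windows in total.
Repeated bigrams (each contributes count−1 duplicates):
  since since: 8
  could since: 3
  could could: 2
  make since: 2
  since stand: 2
  since storm: 2
  stand make: 2
  storm stand: 2
15 duplicate windows → 31 − 15 = 16 distinct.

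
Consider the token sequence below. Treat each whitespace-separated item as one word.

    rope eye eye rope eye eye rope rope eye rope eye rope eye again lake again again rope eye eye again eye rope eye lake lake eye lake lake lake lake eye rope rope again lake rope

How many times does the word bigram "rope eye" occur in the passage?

7

Scanning the 36 overlapping bigram windows for "rope eye":
  position 1–2: rope eye
  position 4–5: rope eye
  position 8–9: rope eye
  position 10–11: rope eye
  position 12–13: rope eye
  position 18–19: rope eye
  position 23–24: rope eye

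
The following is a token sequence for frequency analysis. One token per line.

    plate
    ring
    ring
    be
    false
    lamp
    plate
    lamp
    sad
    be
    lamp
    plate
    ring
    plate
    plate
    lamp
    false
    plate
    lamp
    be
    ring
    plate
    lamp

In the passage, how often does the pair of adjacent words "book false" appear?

0

Scanning the 22 overlapping bigram windows for "book false":
  (none found)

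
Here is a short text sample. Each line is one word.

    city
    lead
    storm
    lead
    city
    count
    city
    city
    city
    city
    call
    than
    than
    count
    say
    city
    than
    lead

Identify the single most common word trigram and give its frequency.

Trigram frequencies (highest first):
  city city city: 2
  city lead storm: 1
  lead storm lead: 1
  storm lead city: 1
  lead city count: 1
  city count city: 1
  … (9 more, each ≤ 1)

"city city city", 2 times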